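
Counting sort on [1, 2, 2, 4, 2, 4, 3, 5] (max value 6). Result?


Count array: [0, 1, 3, 1, 2, 1, 0]
Reconstruct: [1, 2, 2, 2, 3, 4, 4, 5]


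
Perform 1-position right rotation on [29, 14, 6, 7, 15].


Right rotate by 1: [15, 29, 14, 6, 7]


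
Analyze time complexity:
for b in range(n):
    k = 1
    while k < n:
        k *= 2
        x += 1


Per nesting level: O(n) * O(log n) = O(n log n)
Complexity: O(n log n)


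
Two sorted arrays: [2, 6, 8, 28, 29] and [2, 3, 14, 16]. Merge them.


Compare heads, take smaller each step.
Merged: [2, 2, 3, 6, 8, 14, 16, 28, 29]


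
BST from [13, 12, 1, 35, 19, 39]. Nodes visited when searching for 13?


BST root = 13
Search for 13: compare at each node
Path: [13]


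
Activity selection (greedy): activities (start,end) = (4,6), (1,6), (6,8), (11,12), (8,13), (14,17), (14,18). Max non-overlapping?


Greedy: pick earliest-ending, then skip overlaps.
Selected (4 activities): [(4, 6), (6, 8), (11, 12), (14, 17)]


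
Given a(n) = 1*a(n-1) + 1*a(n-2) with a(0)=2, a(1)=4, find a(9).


Build bottom-up:
...a(7)=68, a(8)=110, a(9)=1*110+1*68=178


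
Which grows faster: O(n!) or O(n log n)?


linearithmic grows slower than factorial
O(n log n) is asymptotically smaller; O(n!) grows faster


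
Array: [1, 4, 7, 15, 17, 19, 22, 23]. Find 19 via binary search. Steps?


Search for 19:
[0,7] mid=3 arr[3]=15
[4,7] mid=5 arr[5]=19
Total: 2 comparisons


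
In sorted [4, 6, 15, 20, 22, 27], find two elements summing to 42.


Two pointers: lo=0, hi=5
Found pair: (15, 27) summing to 42


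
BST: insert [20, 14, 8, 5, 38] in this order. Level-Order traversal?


Root = 20; build tree by BST insertion.
Level-Order traversal: [20, 14, 38, 8, 5]


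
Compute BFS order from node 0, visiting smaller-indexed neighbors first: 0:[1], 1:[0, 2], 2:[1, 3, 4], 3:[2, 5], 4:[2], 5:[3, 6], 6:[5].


BFS queue: start with [0]
Visit order: [0, 1, 2, 3, 4, 5, 6]


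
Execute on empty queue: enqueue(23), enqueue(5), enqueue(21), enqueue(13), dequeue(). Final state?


enqueue(23) -> [23]
enqueue(5) -> [23, 5]
enqueue(21) -> [23, 5, 21]
enqueue(13) -> [23, 5, 21, 13]
dequeue() returns 23 -> [5, 21, 13]
Final queue (front to back): [5, 21, 13]


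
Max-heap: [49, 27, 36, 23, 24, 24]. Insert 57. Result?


Append 57: [49, 27, 36, 23, 24, 24, 57]
Bubble up: swap idx 6(57) with idx 2(36); swap idx 2(57) with idx 0(49)
Result: [57, 27, 49, 23, 24, 24, 36]


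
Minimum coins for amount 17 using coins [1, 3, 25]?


dp[0]=0; dp[i]=1+min(dp[i-c] for c in coins)
...dp[12]=4, dp[13]=5, dp[14]=6, dp[15]=5, dp[16]=6, dp[17]=7
Minimum coins for 17 = 7


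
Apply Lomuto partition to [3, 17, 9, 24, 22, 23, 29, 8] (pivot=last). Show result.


Elements <= 8 go left of pivot.
Result: [3, 8, 9, 24, 22, 23, 29, 17], pivot at index 1


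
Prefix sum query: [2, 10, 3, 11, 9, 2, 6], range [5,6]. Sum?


Prefix sums: [0, 2, 12, 15, 26, 35, 37, 43]
Sum[5..6] = prefix[7] - prefix[5] = 43 - 35 = 8


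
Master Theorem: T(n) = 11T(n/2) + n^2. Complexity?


a=11, b=2, c=2. log_2(11)=3.459 > c=2. Case 1: O(n^log_b(a)) = O(n^3.459)
Complexity: O(n^3.459)


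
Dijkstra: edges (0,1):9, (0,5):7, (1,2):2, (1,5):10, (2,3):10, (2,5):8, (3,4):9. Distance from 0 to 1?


Dijkstra from 0:
Distances: {0: 0, 1: 9, 2: 11, 3: 21, 4: 30, 5: 7}
Shortest distance to 1 = 9, path = [0, 1]


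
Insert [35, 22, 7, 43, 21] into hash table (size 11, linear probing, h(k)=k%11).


Insertions: 35->slot 2; 22->slot 0; 7->slot 7; 43->slot 10; 21->slot 1
Table: [22, 21, 35, None, None, None, None, 7, None, None, 43]


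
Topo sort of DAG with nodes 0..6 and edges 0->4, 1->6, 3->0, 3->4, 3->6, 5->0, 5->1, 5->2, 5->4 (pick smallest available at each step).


Kahn's algorithm, process smallest node first
Order: [3, 5, 0, 1, 2, 4, 6]


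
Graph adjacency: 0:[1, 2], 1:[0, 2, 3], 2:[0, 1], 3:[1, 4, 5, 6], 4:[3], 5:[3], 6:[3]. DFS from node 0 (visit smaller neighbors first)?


DFS stack-based: start with [0]
Visit order: [0, 1, 2, 3, 4, 5, 6]


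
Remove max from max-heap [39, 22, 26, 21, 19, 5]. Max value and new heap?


Max = 39
Replace root with last, heapify down
Resulting heap: [26, 22, 5, 21, 19]


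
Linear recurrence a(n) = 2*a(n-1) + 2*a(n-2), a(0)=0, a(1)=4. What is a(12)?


Build bottom-up:
...a(10)=26752, a(11)=73088, a(12)=2*73088+2*26752=199680


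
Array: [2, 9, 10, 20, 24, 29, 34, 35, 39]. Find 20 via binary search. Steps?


Search for 20:
[0,8] mid=4 arr[4]=24
[0,3] mid=1 arr[1]=9
[2,3] mid=2 arr[2]=10
[3,3] mid=3 arr[3]=20
Total: 4 comparisons


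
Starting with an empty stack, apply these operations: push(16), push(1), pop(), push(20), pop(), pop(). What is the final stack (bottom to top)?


push(16) -> [16]
push(1) -> [16, 1]
pop() returns 1 -> [16]
push(20) -> [16, 20]
pop() returns 20 -> [16]
pop() returns 16 -> []
Final stack (bottom to top): []


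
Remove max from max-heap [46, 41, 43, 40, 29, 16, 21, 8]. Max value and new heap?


Max = 46
Replace root with last, heapify down
Resulting heap: [43, 41, 21, 40, 29, 16, 8]


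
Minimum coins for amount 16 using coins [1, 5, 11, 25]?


dp[0]=0; dp[i]=1+min(dp[i-c] for c in coins)
...dp[11]=1, dp[12]=2, dp[13]=3, dp[14]=4, dp[15]=3, dp[16]=2
Minimum coins for 16 = 2


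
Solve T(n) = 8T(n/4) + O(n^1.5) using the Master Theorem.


a=8, b=4, c=1.5. log_4(8)=1.5 = c=1.5. Case 2: O(n^c log n) = O(n^1.500 log n)
Complexity: O(n^1.500 log n)


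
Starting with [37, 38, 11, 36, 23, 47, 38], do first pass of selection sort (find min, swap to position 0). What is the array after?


After one pass: [11, 38, 37, 36, 23, 47, 38]


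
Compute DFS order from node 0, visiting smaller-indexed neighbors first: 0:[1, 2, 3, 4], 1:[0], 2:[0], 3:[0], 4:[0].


DFS stack-based: start with [0]
Visit order: [0, 1, 2, 3, 4]


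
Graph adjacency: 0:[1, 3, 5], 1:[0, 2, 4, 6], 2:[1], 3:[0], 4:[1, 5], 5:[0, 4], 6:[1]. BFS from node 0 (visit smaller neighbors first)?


BFS queue: start with [0]
Visit order: [0, 1, 3, 5, 2, 4, 6]


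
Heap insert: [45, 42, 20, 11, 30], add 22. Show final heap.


Append 22: [45, 42, 20, 11, 30, 22]
Bubble up: swap idx 5(22) with idx 2(20)
Result: [45, 42, 22, 11, 30, 20]


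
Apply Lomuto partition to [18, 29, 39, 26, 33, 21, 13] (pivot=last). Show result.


Elements <= 13 go left of pivot.
Result: [13, 29, 39, 26, 33, 21, 18], pivot at index 0


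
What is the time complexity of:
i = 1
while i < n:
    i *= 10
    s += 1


Per nesting level: O(log n) = O(log n)
Complexity: O(log n)


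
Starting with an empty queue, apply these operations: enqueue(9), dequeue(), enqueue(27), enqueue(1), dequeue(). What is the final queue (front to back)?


enqueue(9) -> [9]
dequeue() returns 9 -> []
enqueue(27) -> [27]
enqueue(1) -> [27, 1]
dequeue() returns 27 -> [1]
Final queue (front to back): [1]


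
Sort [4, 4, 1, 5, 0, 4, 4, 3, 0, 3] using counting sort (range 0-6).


Count array: [2, 1, 0, 2, 4, 1, 0]
Reconstruct: [0, 0, 1, 3, 3, 4, 4, 4, 4, 5]


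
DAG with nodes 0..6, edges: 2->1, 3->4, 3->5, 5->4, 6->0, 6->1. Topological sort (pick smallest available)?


Kahn's algorithm, process smallest node first
Order: [2, 3, 5, 4, 6, 0, 1]


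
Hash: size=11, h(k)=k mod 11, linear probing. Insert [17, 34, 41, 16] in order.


Insertions: 17->slot 6; 34->slot 1; 41->slot 8; 16->slot 5
Table: [None, 34, None, None, None, 16, 17, None, 41, None, None]


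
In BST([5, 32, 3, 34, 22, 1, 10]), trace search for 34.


BST root = 5
Search for 34: compare at each node
Path: [5, 32, 34]


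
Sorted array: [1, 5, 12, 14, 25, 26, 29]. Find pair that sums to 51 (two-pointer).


Two pointers: lo=0, hi=6
Found pair: (25, 26) summing to 51


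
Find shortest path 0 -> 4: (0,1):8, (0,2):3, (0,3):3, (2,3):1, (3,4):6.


Dijkstra from 0:
Distances: {0: 0, 1: 8, 2: 3, 3: 3, 4: 9}
Shortest distance to 4 = 9, path = [0, 3, 4]


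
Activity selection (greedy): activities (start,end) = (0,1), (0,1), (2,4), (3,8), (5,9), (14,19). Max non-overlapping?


Greedy: pick earliest-ending, then skip overlaps.
Selected (4 activities): [(0, 1), (2, 4), (5, 9), (14, 19)]


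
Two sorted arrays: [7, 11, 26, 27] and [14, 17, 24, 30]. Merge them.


Compare heads, take smaller each step.
Merged: [7, 11, 14, 17, 24, 26, 27, 30]


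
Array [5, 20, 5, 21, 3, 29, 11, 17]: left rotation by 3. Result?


Left rotate by 3: [21, 3, 29, 11, 17, 5, 20, 5]


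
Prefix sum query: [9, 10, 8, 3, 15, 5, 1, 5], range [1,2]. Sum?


Prefix sums: [0, 9, 19, 27, 30, 45, 50, 51, 56]
Sum[1..2] = prefix[3] - prefix[1] = 27 - 9 = 18


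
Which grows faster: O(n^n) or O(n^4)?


quartic grows slower than n^n
O(n^4) is asymptotically smaller; O(n^n) grows faster


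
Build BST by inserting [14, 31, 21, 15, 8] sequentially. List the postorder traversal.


Root = 14; build tree by BST insertion.
Postorder traversal: [8, 15, 21, 31, 14]


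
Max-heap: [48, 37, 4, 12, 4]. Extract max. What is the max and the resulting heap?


Max = 48
Replace root with last, heapify down
Resulting heap: [37, 12, 4, 4]


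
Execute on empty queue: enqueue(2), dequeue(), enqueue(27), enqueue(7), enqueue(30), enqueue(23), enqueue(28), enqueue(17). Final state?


enqueue(2) -> [2]
dequeue() returns 2 -> []
enqueue(27) -> [27]
enqueue(7) -> [27, 7]
enqueue(30) -> [27, 7, 30]
enqueue(23) -> [27, 7, 30, 23]
enqueue(28) -> [27, 7, 30, 23, 28]
enqueue(17) -> [27, 7, 30, 23, 28, 17]
Final queue (front to back): [27, 7, 30, 23, 28, 17]


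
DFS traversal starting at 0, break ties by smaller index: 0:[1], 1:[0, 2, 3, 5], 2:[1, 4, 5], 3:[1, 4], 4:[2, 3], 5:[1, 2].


DFS stack-based: start with [0]
Visit order: [0, 1, 2, 4, 3, 5]


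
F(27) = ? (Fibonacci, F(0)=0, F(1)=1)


F(n)=F(n-1)+F(n-2)
...F(25)=75025, F(26)=121393, F(27)=196418


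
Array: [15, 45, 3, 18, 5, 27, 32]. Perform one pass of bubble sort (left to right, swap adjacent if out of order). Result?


After one pass: [15, 3, 18, 5, 27, 32, 45]


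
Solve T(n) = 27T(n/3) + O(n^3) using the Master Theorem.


a=27, b=3, c=3. log_3(27)=3 = c=3. Case 2: O(n^c log n) = O(n^3 log n)
Complexity: O(n^3 log n)


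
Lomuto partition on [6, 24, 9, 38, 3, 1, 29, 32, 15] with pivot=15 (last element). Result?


Elements <= 15 go left of pivot.
Result: [6, 9, 3, 1, 15, 38, 29, 32, 24], pivot at index 4


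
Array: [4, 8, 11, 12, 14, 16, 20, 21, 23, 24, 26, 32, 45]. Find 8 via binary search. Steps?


Search for 8:
[0,12] mid=6 arr[6]=20
[0,5] mid=2 arr[2]=11
[0,1] mid=0 arr[0]=4
[1,1] mid=1 arr[1]=8
Total: 4 comparisons


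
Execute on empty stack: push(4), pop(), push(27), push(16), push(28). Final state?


push(4) -> [4]
pop() returns 4 -> []
push(27) -> [27]
push(16) -> [27, 16]
push(28) -> [27, 16, 28]
Final stack (bottom to top): [27, 16, 28]


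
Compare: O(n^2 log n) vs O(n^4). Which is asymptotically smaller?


n^2 log n grows slower than quartic
O(n^2 log n) is asymptotically smaller; O(n^4) grows faster


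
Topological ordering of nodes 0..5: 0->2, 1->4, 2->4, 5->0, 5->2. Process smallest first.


Kahn's algorithm, process smallest node first
Order: [1, 3, 5, 0, 2, 4]


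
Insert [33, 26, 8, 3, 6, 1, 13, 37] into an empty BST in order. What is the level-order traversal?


Root = 33; build tree by BST insertion.
Level-Order traversal: [33, 26, 37, 8, 3, 13, 1, 6]


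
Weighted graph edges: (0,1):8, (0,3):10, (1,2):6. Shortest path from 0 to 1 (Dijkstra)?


Dijkstra from 0:
Distances: {0: 0, 1: 8, 2: 14, 3: 10}
Shortest distance to 1 = 8, path = [0, 1]


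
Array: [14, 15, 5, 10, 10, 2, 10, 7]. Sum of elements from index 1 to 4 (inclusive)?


Prefix sums: [0, 14, 29, 34, 44, 54, 56, 66, 73]
Sum[1..4] = prefix[5] - prefix[1] = 54 - 14 = 40


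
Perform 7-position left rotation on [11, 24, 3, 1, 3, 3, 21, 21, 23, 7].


Left rotate by 7: [21, 23, 7, 11, 24, 3, 1, 3, 3, 21]


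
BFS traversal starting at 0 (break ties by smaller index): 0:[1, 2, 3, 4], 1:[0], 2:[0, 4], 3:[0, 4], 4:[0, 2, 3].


BFS queue: start with [0]
Visit order: [0, 1, 2, 3, 4]


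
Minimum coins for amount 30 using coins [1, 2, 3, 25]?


dp[0]=0; dp[i]=1+min(dp[i-c] for c in coins)
...dp[25]=1, dp[26]=2, dp[27]=2, dp[28]=2, dp[29]=3, dp[30]=3
Minimum coins for 30 = 3


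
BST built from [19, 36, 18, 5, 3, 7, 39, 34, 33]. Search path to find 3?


BST root = 19
Search for 3: compare at each node
Path: [19, 18, 5, 3]


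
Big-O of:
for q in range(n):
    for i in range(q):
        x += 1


Per nesting level: O(n) * O(n) [triangular over q] = O(n^2)
Complexity: O(n^2)


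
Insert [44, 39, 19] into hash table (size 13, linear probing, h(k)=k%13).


Insertions: 44->slot 5; 39->slot 0; 19->slot 6
Table: [39, None, None, None, None, 44, 19, None, None, None, None, None, None]


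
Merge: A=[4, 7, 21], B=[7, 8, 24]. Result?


Compare heads, take smaller each step.
Merged: [4, 7, 7, 8, 21, 24]


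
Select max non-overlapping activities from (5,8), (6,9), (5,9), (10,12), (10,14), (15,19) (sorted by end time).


Greedy: pick earliest-ending, then skip overlaps.
Selected (3 activities): [(5, 8), (10, 12), (15, 19)]


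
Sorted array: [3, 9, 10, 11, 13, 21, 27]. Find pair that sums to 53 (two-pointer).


Two pointers: lo=0, hi=6
No pair sums to 53


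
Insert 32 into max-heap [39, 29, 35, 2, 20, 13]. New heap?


Append 32: [39, 29, 35, 2, 20, 13, 32]
Bubble up: no swaps needed
Result: [39, 29, 35, 2, 20, 13, 32]


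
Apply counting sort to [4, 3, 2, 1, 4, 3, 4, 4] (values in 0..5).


Count array: [0, 1, 1, 2, 4, 0]
Reconstruct: [1, 2, 3, 3, 4, 4, 4, 4]


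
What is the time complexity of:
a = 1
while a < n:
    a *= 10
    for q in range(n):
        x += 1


Per nesting level: O(log n) * O(n) = O(n log n)
Complexity: O(n log n)


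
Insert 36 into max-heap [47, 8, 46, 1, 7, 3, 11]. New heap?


Append 36: [47, 8, 46, 1, 7, 3, 11, 36]
Bubble up: swap idx 7(36) with idx 3(1); swap idx 3(36) with idx 1(8)
Result: [47, 36, 46, 8, 7, 3, 11, 1]


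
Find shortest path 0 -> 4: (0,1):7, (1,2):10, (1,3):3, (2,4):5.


Dijkstra from 0:
Distances: {0: 0, 1: 7, 2: 17, 3: 10, 4: 22}
Shortest distance to 4 = 22, path = [0, 1, 2, 4]


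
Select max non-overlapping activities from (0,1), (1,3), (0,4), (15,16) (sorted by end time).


Greedy: pick earliest-ending, then skip overlaps.
Selected (3 activities): [(0, 1), (1, 3), (15, 16)]


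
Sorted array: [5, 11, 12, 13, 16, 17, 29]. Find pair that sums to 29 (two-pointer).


Two pointers: lo=0, hi=6
Found pair: (12, 17) summing to 29


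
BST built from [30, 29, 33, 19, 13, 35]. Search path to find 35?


BST root = 30
Search for 35: compare at each node
Path: [30, 33, 35]


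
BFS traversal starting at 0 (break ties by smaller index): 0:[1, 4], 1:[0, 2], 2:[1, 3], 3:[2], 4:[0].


BFS queue: start with [0]
Visit order: [0, 1, 4, 2, 3]


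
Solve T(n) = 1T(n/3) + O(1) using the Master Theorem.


a=1, b=3, c=0. log_3(1)=0 = c=0. Case 2: O(n^c log n) = O(log n)
Complexity: O(log n)


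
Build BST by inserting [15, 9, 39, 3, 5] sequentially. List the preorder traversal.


Root = 15; build tree by BST insertion.
Preorder traversal: [15, 9, 3, 5, 39]


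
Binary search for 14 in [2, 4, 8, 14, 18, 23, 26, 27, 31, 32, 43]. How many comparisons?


Search for 14:
[0,10] mid=5 arr[5]=23
[0,4] mid=2 arr[2]=8
[3,4] mid=3 arr[3]=14
Total: 3 comparisons


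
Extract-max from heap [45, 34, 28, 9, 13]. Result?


Max = 45
Replace root with last, heapify down
Resulting heap: [34, 13, 28, 9]


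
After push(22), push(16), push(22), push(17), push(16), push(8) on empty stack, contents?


push(22) -> [22]
push(16) -> [22, 16]
push(22) -> [22, 16, 22]
push(17) -> [22, 16, 22, 17]
push(16) -> [22, 16, 22, 17, 16]
push(8) -> [22, 16, 22, 17, 16, 8]
Final stack (bottom to top): [22, 16, 22, 17, 16, 8]


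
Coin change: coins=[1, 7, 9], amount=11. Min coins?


dp[0]=0; dp[i]=1+min(dp[i-c] for c in coins)
...dp[6]=6, dp[7]=1, dp[8]=2, dp[9]=1, dp[10]=2, dp[11]=3
Minimum coins for 11 = 3


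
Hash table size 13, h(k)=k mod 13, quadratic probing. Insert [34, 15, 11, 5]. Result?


Insertions: 34->slot 8; 15->slot 2; 11->slot 11; 5->slot 5
Table: [None, None, 15, None, None, 5, None, None, 34, None, None, 11, None]


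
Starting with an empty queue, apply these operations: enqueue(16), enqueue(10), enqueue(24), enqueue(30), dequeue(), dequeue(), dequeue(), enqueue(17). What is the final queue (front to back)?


enqueue(16) -> [16]
enqueue(10) -> [16, 10]
enqueue(24) -> [16, 10, 24]
enqueue(30) -> [16, 10, 24, 30]
dequeue() returns 16 -> [10, 24, 30]
dequeue() returns 10 -> [24, 30]
dequeue() returns 24 -> [30]
enqueue(17) -> [30, 17]
Final queue (front to back): [30, 17]


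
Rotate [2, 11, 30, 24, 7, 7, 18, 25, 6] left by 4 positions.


Left rotate by 4: [7, 7, 18, 25, 6, 2, 11, 30, 24]


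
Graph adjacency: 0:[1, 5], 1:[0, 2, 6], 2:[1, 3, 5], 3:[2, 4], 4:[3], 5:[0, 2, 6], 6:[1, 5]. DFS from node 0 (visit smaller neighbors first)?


DFS stack-based: start with [0]
Visit order: [0, 1, 2, 3, 4, 5, 6]


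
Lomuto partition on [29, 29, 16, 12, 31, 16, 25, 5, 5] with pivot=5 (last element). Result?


Elements <= 5 go left of pivot.
Result: [5, 5, 16, 12, 31, 16, 25, 29, 29], pivot at index 1


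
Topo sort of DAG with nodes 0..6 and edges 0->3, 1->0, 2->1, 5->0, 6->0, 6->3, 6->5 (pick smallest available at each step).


Kahn's algorithm, process smallest node first
Order: [2, 1, 4, 6, 5, 0, 3]


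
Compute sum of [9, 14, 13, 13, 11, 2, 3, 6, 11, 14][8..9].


Prefix sums: [0, 9, 23, 36, 49, 60, 62, 65, 71, 82, 96]
Sum[8..9] = prefix[10] - prefix[8] = 96 - 71 = 25


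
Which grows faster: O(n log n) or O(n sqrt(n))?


linearithmic grows slower than n^1.5
O(n log n) is asymptotically smaller; O(n sqrt(n)) grows faster


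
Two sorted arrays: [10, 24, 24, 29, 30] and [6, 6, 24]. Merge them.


Compare heads, take smaller each step.
Merged: [6, 6, 10, 24, 24, 24, 29, 30]


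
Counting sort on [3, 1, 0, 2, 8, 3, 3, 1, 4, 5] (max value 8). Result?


Count array: [1, 2, 1, 3, 1, 1, 0, 0, 1]
Reconstruct: [0, 1, 1, 2, 3, 3, 3, 4, 5, 8]


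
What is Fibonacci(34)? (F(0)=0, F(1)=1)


F(n)=F(n-1)+F(n-2)
...F(32)=2178309, F(33)=3524578, F(34)=5702887


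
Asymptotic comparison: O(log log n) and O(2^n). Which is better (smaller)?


double-logarithmic grows slower than exponential
O(log log n) is asymptotically smaller; O(2^n) grows faster


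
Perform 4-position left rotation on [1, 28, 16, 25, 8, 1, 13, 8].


Left rotate by 4: [8, 1, 13, 8, 1, 28, 16, 25]


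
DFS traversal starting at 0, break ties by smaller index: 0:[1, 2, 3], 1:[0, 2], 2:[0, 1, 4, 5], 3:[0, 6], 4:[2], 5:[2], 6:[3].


DFS stack-based: start with [0]
Visit order: [0, 1, 2, 4, 5, 3, 6]


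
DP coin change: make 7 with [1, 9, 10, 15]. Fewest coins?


dp[0]=0; dp[i]=1+min(dp[i-c] for c in coins)
...dp[2]=2, dp[3]=3, dp[4]=4, dp[5]=5, dp[6]=6, dp[7]=7
Minimum coins for 7 = 7


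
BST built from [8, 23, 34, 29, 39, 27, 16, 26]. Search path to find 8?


BST root = 8
Search for 8: compare at each node
Path: [8]


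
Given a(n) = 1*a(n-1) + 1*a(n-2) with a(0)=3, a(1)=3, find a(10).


Build bottom-up:
...a(8)=102, a(9)=165, a(10)=1*165+1*102=267


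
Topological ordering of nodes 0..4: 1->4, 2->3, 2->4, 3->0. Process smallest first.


Kahn's algorithm, process smallest node first
Order: [1, 2, 3, 0, 4]


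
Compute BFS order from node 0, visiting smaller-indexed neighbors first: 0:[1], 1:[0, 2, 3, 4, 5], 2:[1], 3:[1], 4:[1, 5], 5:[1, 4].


BFS queue: start with [0]
Visit order: [0, 1, 2, 3, 4, 5]


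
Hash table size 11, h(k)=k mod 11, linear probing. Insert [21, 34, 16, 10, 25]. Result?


Insertions: 21->slot 10; 34->slot 1; 16->slot 5; 10->slot 0; 25->slot 3
Table: [10, 34, None, 25, None, 16, None, None, None, None, 21]


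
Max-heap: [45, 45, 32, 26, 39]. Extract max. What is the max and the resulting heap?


Max = 45
Replace root with last, heapify down
Resulting heap: [45, 39, 32, 26]


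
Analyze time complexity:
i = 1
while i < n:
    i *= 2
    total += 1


Per nesting level: O(log n) = O(log n)
Complexity: O(log n)


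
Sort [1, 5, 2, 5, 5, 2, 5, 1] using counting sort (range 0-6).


Count array: [0, 2, 2, 0, 0, 4, 0]
Reconstruct: [1, 1, 2, 2, 5, 5, 5, 5]


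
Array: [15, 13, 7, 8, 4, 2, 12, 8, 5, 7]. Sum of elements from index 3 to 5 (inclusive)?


Prefix sums: [0, 15, 28, 35, 43, 47, 49, 61, 69, 74, 81]
Sum[3..5] = prefix[6] - prefix[3] = 49 - 35 = 14


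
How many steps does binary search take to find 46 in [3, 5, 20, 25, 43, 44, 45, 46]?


Search for 46:
[0,7] mid=3 arr[3]=25
[4,7] mid=5 arr[5]=44
[6,7] mid=6 arr[6]=45
[7,7] mid=7 arr[7]=46
Total: 4 comparisons


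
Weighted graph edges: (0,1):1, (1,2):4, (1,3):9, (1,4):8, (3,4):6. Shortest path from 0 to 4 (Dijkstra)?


Dijkstra from 0:
Distances: {0: 0, 1: 1, 2: 5, 3: 10, 4: 9}
Shortest distance to 4 = 9, path = [0, 1, 4]


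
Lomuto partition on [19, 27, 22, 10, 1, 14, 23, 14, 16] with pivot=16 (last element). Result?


Elements <= 16 go left of pivot.
Result: [10, 1, 14, 14, 16, 22, 23, 19, 27], pivot at index 4


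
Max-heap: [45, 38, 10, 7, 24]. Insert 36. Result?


Append 36: [45, 38, 10, 7, 24, 36]
Bubble up: swap idx 5(36) with idx 2(10)
Result: [45, 38, 36, 7, 24, 10]


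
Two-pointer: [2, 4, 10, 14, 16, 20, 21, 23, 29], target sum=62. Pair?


Two pointers: lo=0, hi=8
No pair sums to 62


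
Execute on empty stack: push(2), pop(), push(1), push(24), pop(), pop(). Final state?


push(2) -> [2]
pop() returns 2 -> []
push(1) -> [1]
push(24) -> [1, 24]
pop() returns 24 -> [1]
pop() returns 1 -> []
Final stack (bottom to top): []


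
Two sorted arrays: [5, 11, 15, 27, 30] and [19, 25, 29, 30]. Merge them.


Compare heads, take smaller each step.
Merged: [5, 11, 15, 19, 25, 27, 29, 30, 30]


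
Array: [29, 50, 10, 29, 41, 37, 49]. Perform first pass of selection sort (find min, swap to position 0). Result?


After one pass: [10, 50, 29, 29, 41, 37, 49]


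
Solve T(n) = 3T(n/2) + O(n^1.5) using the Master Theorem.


a=3, b=2, c=1.5. log_2(3)=1.585 > c=1.5. Case 1: O(n^log_b(a)) = O(n^1.585)
Complexity: O(n^1.585)


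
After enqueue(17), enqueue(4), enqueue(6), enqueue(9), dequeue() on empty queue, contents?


enqueue(17) -> [17]
enqueue(4) -> [17, 4]
enqueue(6) -> [17, 4, 6]
enqueue(9) -> [17, 4, 6, 9]
dequeue() returns 17 -> [4, 6, 9]
Final queue (front to back): [4, 6, 9]


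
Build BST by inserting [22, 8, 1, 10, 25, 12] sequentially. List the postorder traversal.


Root = 22; build tree by BST insertion.
Postorder traversal: [1, 12, 10, 8, 25, 22]


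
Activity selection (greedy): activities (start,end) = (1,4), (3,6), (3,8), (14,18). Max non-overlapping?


Greedy: pick earliest-ending, then skip overlaps.
Selected (2 activities): [(1, 4), (14, 18)]


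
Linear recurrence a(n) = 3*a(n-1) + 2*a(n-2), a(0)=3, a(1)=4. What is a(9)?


Build bottom-up:
...a(7)=10022, a(8)=35694, a(9)=3*35694+2*10022=127126


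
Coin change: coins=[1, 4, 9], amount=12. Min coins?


dp[0]=0; dp[i]=1+min(dp[i-c] for c in coins)
...dp[7]=4, dp[8]=2, dp[9]=1, dp[10]=2, dp[11]=3, dp[12]=3
Minimum coins for 12 = 3


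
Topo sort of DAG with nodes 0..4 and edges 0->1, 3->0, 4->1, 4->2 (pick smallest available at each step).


Kahn's algorithm, process smallest node first
Order: [3, 0, 4, 1, 2]


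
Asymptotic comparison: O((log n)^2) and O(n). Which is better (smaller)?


polylogarithmic grows slower than linear
O((log n)^2) is asymptotically smaller; O(n) grows faster


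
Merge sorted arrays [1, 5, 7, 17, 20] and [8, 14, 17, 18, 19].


Compare heads, take smaller each step.
Merged: [1, 5, 7, 8, 14, 17, 17, 18, 19, 20]


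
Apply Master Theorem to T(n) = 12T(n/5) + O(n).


a=12, b=5, c=1. log_5(12)=1.544 > c=1. Case 1: O(n^log_b(a)) = O(n^1.544)
Complexity: O(n^1.544)


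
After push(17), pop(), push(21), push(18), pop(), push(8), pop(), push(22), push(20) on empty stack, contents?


push(17) -> [17]
pop() returns 17 -> []
push(21) -> [21]
push(18) -> [21, 18]
pop() returns 18 -> [21]
push(8) -> [21, 8]
pop() returns 8 -> [21]
push(22) -> [21, 22]
push(20) -> [21, 22, 20]
Final stack (bottom to top): [21, 22, 20]


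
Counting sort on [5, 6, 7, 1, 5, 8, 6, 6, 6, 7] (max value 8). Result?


Count array: [0, 1, 0, 0, 0, 2, 4, 2, 1]
Reconstruct: [1, 5, 5, 6, 6, 6, 6, 7, 7, 8]


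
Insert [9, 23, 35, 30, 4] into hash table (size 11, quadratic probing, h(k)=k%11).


Insertions: 9->slot 9; 23->slot 1; 35->slot 2; 30->slot 8; 4->slot 4
Table: [None, 23, 35, None, 4, None, None, None, 30, 9, None]


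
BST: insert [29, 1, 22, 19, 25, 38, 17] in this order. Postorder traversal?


Root = 29; build tree by BST insertion.
Postorder traversal: [17, 19, 25, 22, 1, 38, 29]


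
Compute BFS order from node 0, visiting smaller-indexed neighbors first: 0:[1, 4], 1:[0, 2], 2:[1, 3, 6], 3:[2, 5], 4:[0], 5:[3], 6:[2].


BFS queue: start with [0]
Visit order: [0, 1, 4, 2, 3, 6, 5]


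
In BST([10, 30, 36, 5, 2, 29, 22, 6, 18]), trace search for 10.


BST root = 10
Search for 10: compare at each node
Path: [10]


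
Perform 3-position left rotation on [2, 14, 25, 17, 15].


Left rotate by 3: [17, 15, 2, 14, 25]


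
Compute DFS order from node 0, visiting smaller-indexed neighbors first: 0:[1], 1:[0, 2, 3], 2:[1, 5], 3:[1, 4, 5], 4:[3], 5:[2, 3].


DFS stack-based: start with [0]
Visit order: [0, 1, 2, 5, 3, 4]


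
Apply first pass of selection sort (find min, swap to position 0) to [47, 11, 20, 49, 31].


After one pass: [11, 47, 20, 49, 31]


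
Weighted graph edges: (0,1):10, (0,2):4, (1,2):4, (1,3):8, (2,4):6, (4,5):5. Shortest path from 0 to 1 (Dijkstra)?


Dijkstra from 0:
Distances: {0: 0, 1: 8, 2: 4, 3: 16, 4: 10, 5: 15}
Shortest distance to 1 = 8, path = [0, 2, 1]


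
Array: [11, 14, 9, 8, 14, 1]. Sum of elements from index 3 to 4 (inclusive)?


Prefix sums: [0, 11, 25, 34, 42, 56, 57]
Sum[3..4] = prefix[5] - prefix[3] = 56 - 34 = 22


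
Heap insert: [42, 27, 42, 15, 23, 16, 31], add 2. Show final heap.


Append 2: [42, 27, 42, 15, 23, 16, 31, 2]
Bubble up: no swaps needed
Result: [42, 27, 42, 15, 23, 16, 31, 2]


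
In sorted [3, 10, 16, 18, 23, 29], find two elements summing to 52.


Two pointers: lo=0, hi=5
Found pair: (23, 29) summing to 52


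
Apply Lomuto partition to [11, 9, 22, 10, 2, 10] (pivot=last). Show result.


Elements <= 10 go left of pivot.
Result: [9, 10, 2, 10, 22, 11], pivot at index 3


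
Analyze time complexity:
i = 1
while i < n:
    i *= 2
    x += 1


Per nesting level: O(log n) = O(log n)
Complexity: O(log n)


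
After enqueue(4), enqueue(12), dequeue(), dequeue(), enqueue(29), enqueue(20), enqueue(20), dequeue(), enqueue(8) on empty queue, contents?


enqueue(4) -> [4]
enqueue(12) -> [4, 12]
dequeue() returns 4 -> [12]
dequeue() returns 12 -> []
enqueue(29) -> [29]
enqueue(20) -> [29, 20]
enqueue(20) -> [29, 20, 20]
dequeue() returns 29 -> [20, 20]
enqueue(8) -> [20, 20, 8]
Final queue (front to back): [20, 20, 8]


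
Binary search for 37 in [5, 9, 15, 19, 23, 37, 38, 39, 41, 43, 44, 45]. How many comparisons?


Search for 37:
[0,11] mid=5 arr[5]=37
Total: 1 comparisons


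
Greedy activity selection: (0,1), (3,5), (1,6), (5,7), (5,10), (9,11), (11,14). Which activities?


Greedy: pick earliest-ending, then skip overlaps.
Selected (5 activities): [(0, 1), (3, 5), (5, 7), (9, 11), (11, 14)]


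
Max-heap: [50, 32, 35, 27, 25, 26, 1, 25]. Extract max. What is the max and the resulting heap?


Max = 50
Replace root with last, heapify down
Resulting heap: [35, 32, 26, 27, 25, 25, 1]


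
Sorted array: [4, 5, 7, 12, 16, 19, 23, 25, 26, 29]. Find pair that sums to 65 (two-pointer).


Two pointers: lo=0, hi=9
No pair sums to 65


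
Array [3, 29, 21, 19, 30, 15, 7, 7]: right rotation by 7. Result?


Right rotate by 7: [29, 21, 19, 30, 15, 7, 7, 3]


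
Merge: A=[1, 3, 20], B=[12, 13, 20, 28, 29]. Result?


Compare heads, take smaller each step.
Merged: [1, 3, 12, 13, 20, 20, 28, 29]


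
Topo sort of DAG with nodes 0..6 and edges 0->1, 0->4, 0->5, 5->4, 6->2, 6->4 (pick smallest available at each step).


Kahn's algorithm, process smallest node first
Order: [0, 1, 3, 5, 6, 2, 4]


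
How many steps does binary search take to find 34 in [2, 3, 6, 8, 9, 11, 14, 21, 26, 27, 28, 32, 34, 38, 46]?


Search for 34:
[0,14] mid=7 arr[7]=21
[8,14] mid=11 arr[11]=32
[12,14] mid=13 arr[13]=38
[12,12] mid=12 arr[12]=34
Total: 4 comparisons


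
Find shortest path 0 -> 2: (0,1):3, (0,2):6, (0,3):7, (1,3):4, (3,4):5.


Dijkstra from 0:
Distances: {0: 0, 1: 3, 2: 6, 3: 7, 4: 12}
Shortest distance to 2 = 6, path = [0, 2]


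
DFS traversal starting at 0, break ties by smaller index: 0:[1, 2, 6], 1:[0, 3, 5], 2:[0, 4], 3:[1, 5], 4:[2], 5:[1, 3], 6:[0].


DFS stack-based: start with [0]
Visit order: [0, 1, 3, 5, 2, 4, 6]


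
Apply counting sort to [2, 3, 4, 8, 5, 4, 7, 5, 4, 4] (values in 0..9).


Count array: [0, 0, 1, 1, 4, 2, 0, 1, 1, 0]
Reconstruct: [2, 3, 4, 4, 4, 4, 5, 5, 7, 8]


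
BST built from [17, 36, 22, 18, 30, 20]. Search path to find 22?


BST root = 17
Search for 22: compare at each node
Path: [17, 36, 22]


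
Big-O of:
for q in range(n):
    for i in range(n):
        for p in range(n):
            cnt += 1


Per nesting level: O(n) * O(n) * O(n) = O(n^3)
Complexity: O(n^3)


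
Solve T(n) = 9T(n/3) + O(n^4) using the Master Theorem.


a=9, b=3, c=4. log_3(9)=2 < c=4. Case 3: O(n^c) = O(n^4)
Complexity: O(n^4)


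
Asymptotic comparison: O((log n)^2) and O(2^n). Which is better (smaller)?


polylogarithmic grows slower than exponential
O((log n)^2) is asymptotically smaller; O(2^n) grows faster


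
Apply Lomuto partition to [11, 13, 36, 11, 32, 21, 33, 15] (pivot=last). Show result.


Elements <= 15 go left of pivot.
Result: [11, 13, 11, 15, 32, 21, 33, 36], pivot at index 3


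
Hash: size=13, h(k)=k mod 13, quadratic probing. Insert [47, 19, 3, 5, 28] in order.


Insertions: 47->slot 8; 19->slot 6; 3->slot 3; 5->slot 5; 28->slot 2
Table: [None, None, 28, 3, None, 5, 19, None, 47, None, None, None, None]


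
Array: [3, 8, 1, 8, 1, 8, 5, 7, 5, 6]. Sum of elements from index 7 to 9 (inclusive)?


Prefix sums: [0, 3, 11, 12, 20, 21, 29, 34, 41, 46, 52]
Sum[7..9] = prefix[10] - prefix[7] = 52 - 34 = 18


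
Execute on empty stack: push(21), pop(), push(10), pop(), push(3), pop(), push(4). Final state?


push(21) -> [21]
pop() returns 21 -> []
push(10) -> [10]
pop() returns 10 -> []
push(3) -> [3]
pop() returns 3 -> []
push(4) -> [4]
Final stack (bottom to top): [4]


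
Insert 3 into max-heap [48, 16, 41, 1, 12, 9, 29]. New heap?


Append 3: [48, 16, 41, 1, 12, 9, 29, 3]
Bubble up: swap idx 7(3) with idx 3(1)
Result: [48, 16, 41, 3, 12, 9, 29, 1]


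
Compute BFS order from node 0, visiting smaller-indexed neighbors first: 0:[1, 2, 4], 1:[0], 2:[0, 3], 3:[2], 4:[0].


BFS queue: start with [0]
Visit order: [0, 1, 2, 4, 3]


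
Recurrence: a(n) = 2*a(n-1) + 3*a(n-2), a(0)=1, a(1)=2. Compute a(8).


Build bottom-up:
...a(6)=547, a(7)=1640, a(8)=2*1640+3*547=4921


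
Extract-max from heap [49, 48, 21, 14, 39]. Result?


Max = 49
Replace root with last, heapify down
Resulting heap: [48, 39, 21, 14]


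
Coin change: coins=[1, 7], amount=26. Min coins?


dp[0]=0; dp[i]=1+min(dp[i-c] for c in coins)
...dp[21]=3, dp[22]=4, dp[23]=5, dp[24]=6, dp[25]=7, dp[26]=8
Minimum coins for 26 = 8


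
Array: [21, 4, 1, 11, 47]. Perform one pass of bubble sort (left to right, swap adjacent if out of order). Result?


After one pass: [4, 1, 11, 21, 47]


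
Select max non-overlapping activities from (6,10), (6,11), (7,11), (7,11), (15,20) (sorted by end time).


Greedy: pick earliest-ending, then skip overlaps.
Selected (2 activities): [(6, 10), (15, 20)]


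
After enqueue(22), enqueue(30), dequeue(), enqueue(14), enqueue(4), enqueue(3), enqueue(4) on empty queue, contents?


enqueue(22) -> [22]
enqueue(30) -> [22, 30]
dequeue() returns 22 -> [30]
enqueue(14) -> [30, 14]
enqueue(4) -> [30, 14, 4]
enqueue(3) -> [30, 14, 4, 3]
enqueue(4) -> [30, 14, 4, 3, 4]
Final queue (front to back): [30, 14, 4, 3, 4]


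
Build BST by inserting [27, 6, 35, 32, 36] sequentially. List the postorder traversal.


Root = 27; build tree by BST insertion.
Postorder traversal: [6, 32, 36, 35, 27]


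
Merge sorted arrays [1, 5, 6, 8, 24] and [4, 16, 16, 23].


Compare heads, take smaller each step.
Merged: [1, 4, 5, 6, 8, 16, 16, 23, 24]


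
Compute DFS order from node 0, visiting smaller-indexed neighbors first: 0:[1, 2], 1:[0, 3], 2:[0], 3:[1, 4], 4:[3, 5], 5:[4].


DFS stack-based: start with [0]
Visit order: [0, 1, 3, 4, 5, 2]


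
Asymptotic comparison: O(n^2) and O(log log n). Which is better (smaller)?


double-logarithmic grows slower than quadratic
O(log log n) is asymptotically smaller; O(n^2) grows faster


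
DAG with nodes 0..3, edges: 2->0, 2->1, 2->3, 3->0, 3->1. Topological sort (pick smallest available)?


Kahn's algorithm, process smallest node first
Order: [2, 3, 0, 1]


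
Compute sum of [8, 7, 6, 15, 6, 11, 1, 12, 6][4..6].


Prefix sums: [0, 8, 15, 21, 36, 42, 53, 54, 66, 72]
Sum[4..6] = prefix[7] - prefix[4] = 54 - 36 = 18


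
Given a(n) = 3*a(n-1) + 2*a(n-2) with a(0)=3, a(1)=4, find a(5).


Build bottom-up:
...a(3)=62, a(4)=222, a(5)=3*222+2*62=790


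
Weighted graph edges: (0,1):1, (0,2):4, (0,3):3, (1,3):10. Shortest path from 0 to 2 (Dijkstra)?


Dijkstra from 0:
Distances: {0: 0, 1: 1, 2: 4, 3: 3}
Shortest distance to 2 = 4, path = [0, 2]


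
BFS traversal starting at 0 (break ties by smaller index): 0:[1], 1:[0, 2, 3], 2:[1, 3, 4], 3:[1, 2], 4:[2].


BFS queue: start with [0]
Visit order: [0, 1, 2, 3, 4]


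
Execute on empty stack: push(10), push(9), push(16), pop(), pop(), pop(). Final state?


push(10) -> [10]
push(9) -> [10, 9]
push(16) -> [10, 9, 16]
pop() returns 16 -> [10, 9]
pop() returns 9 -> [10]
pop() returns 10 -> []
Final stack (bottom to top): []


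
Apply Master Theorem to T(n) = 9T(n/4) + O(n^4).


a=9, b=4, c=4. log_4(9)=1.585 < c=4. Case 3: O(n^c) = O(n^4)
Complexity: O(n^4)


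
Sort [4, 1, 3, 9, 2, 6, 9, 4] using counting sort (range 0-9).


Count array: [0, 1, 1, 1, 2, 0, 1, 0, 0, 2]
Reconstruct: [1, 2, 3, 4, 4, 6, 9, 9]


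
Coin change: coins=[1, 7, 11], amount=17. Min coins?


dp[0]=0; dp[i]=1+min(dp[i-c] for c in coins)
...dp[12]=2, dp[13]=3, dp[14]=2, dp[15]=3, dp[16]=4, dp[17]=5
Minimum coins for 17 = 5


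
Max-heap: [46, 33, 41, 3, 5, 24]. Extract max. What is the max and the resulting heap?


Max = 46
Replace root with last, heapify down
Resulting heap: [41, 33, 24, 3, 5]


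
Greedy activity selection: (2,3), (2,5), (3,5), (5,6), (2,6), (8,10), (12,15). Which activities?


Greedy: pick earliest-ending, then skip overlaps.
Selected (5 activities): [(2, 3), (3, 5), (5, 6), (8, 10), (12, 15)]


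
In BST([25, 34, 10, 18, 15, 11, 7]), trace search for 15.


BST root = 25
Search for 15: compare at each node
Path: [25, 10, 18, 15]


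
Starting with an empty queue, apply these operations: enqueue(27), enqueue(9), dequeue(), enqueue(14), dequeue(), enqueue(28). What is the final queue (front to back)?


enqueue(27) -> [27]
enqueue(9) -> [27, 9]
dequeue() returns 27 -> [9]
enqueue(14) -> [9, 14]
dequeue() returns 9 -> [14]
enqueue(28) -> [14, 28]
Final queue (front to back): [14, 28]


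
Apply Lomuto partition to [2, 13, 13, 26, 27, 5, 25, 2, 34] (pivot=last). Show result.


Elements <= 34 go left of pivot.
Result: [2, 13, 13, 26, 27, 5, 25, 2, 34], pivot at index 8


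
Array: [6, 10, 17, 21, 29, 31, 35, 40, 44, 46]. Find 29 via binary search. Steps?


Search for 29:
[0,9] mid=4 arr[4]=29
Total: 1 comparisons


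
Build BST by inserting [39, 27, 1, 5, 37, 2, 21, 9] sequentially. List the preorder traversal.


Root = 39; build tree by BST insertion.
Preorder traversal: [39, 27, 1, 5, 2, 21, 9, 37]


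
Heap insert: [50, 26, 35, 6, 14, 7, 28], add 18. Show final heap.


Append 18: [50, 26, 35, 6, 14, 7, 28, 18]
Bubble up: swap idx 7(18) with idx 3(6)
Result: [50, 26, 35, 18, 14, 7, 28, 6]


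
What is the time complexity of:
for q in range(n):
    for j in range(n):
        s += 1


Per nesting level: O(n) * O(n) = O(n^2)
Complexity: O(n^2)


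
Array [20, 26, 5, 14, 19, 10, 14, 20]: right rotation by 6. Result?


Right rotate by 6: [5, 14, 19, 10, 14, 20, 20, 26]


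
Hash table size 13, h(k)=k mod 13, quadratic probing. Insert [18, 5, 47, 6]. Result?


Insertions: 18->slot 5; 5->slot 6; 47->slot 8; 6->slot 7
Table: [None, None, None, None, None, 18, 5, 6, 47, None, None, None, None]


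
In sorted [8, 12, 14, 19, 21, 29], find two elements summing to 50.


Two pointers: lo=0, hi=5
Found pair: (21, 29) summing to 50


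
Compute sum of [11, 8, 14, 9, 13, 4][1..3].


Prefix sums: [0, 11, 19, 33, 42, 55, 59]
Sum[1..3] = prefix[4] - prefix[1] = 42 - 11 = 31


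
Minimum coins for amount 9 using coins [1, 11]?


dp[0]=0; dp[i]=1+min(dp[i-c] for c in coins)
...dp[4]=4, dp[5]=5, dp[6]=6, dp[7]=7, dp[8]=8, dp[9]=9
Minimum coins for 9 = 9


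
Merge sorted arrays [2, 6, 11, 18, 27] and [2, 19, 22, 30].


Compare heads, take smaller each step.
Merged: [2, 2, 6, 11, 18, 19, 22, 27, 30]


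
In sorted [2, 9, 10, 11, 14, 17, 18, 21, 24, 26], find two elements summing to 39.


Two pointers: lo=0, hi=9
Found pair: (18, 21) summing to 39


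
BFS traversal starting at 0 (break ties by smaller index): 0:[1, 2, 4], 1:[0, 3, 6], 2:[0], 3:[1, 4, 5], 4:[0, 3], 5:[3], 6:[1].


BFS queue: start with [0]
Visit order: [0, 1, 2, 4, 3, 6, 5]


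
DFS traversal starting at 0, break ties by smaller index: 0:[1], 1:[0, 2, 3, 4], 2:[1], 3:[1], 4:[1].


DFS stack-based: start with [0]
Visit order: [0, 1, 2, 3, 4]


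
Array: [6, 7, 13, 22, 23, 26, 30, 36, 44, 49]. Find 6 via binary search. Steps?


Search for 6:
[0,9] mid=4 arr[4]=23
[0,3] mid=1 arr[1]=7
[0,0] mid=0 arr[0]=6
Total: 3 comparisons


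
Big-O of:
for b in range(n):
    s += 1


Per nesting level: O(n) = O(n)
Complexity: O(n)


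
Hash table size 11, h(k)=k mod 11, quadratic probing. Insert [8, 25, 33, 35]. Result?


Insertions: 8->slot 8; 25->slot 3; 33->slot 0; 35->slot 2
Table: [33, None, 35, 25, None, None, None, None, 8, None, None]


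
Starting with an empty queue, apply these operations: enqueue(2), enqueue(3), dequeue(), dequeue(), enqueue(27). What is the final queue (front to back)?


enqueue(2) -> [2]
enqueue(3) -> [2, 3]
dequeue() returns 2 -> [3]
dequeue() returns 3 -> []
enqueue(27) -> [27]
Final queue (front to back): [27]


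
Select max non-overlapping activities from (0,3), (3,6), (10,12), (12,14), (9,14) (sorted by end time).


Greedy: pick earliest-ending, then skip overlaps.
Selected (4 activities): [(0, 3), (3, 6), (10, 12), (12, 14)]


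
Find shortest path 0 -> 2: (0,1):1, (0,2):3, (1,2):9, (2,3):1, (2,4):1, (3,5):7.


Dijkstra from 0:
Distances: {0: 0, 1: 1, 2: 3, 3: 4, 4: 4, 5: 11}
Shortest distance to 2 = 3, path = [0, 2]
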